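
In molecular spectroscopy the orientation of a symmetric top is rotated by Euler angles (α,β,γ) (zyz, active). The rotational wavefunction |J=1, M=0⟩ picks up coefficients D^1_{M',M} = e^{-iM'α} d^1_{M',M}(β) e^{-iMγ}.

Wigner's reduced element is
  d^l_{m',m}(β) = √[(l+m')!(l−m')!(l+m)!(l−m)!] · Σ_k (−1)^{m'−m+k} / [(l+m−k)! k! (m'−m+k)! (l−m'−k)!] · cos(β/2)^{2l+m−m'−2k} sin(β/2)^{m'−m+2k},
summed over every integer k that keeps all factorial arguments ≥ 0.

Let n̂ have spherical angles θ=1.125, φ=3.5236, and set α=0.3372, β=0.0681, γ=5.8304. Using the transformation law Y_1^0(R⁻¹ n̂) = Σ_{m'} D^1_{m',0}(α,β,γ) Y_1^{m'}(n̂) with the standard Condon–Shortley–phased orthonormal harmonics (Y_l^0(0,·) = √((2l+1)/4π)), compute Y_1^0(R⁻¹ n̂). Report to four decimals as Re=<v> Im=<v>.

Need the full column D^1_{m',0} for m'=−1..1 at α=0.3372, β=0.0681, γ=5.8304.
cos(β/2)=0.999420, sin(β/2)=0.034043
d^1_{-1,0}: single k=1 term ⇒ +0.048117;  D = +0.045407+0.015919i
d^1_{0,0}: k∈[0..1] ⇒ +0.998841 -0.001159 = +0.997682;  D = +0.997682+0.000000i
d^1_{1,0}: single k=0 term ⇒ -0.048117;  D = -0.045407+0.015919i
Y_1^{m'}(θ=1.125,φ=3.5236) and Σ D·Y over m':
  (+0.0454+0.0159i)·(-0.2893+0.1162i)  (+0.9977+0.0000i)·(+0.2107+0.0000i)  (-0.0454+0.0159i)·(+0.2893+0.1162i)
Y_1^0(R⁻¹ n̂) = +0.180217+0.000000i

Re=0.1802 Im=0.0000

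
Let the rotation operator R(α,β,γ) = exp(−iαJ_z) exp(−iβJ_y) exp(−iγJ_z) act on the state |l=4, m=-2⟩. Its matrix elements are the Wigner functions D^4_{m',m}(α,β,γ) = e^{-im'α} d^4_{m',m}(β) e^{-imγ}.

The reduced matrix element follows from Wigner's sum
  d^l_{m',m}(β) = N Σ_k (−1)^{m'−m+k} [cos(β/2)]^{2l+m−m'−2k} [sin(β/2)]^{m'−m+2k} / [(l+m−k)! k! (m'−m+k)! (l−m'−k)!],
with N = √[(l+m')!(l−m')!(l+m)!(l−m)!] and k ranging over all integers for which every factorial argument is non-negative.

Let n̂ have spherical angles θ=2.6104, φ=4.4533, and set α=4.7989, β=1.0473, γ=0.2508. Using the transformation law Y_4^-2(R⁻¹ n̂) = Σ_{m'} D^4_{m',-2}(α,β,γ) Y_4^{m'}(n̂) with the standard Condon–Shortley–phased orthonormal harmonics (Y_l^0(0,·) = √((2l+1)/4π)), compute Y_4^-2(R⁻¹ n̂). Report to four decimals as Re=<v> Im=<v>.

Need the full column D^4_{m',-2} for m'=−4..4 at α=4.7989, β=1.0473, γ=0.2508.
cos(β/2)=0.866000, sin(β/2)=0.500044
d^4_{-4,-2}: single k=2 term ⇒ +0.558088;  D = +0.369316+0.418412i
d^4_{-3,-2}: k∈[1..2] ⇒ +0.683435 -0.683596 = -0.000162;  D = +0.000112-0.000117i
d^4_{-2,-2}: k∈[0..2] ⇒ +0.316331 -1.265625 +0.527469 = -0.421825;  D = +0.329421+0.263473i
d^4_{-1,-2}: k∈[0..2] ⇒ -0.774942 +1.291876 -0.287151 = +0.229782;  D = +0.127481-0.191177i
d^4_{0,-2}: k∈[0..2] ⇒ +1.000564 -0.889601 +0.111226 = +0.222190;  D = +0.194819+0.106835i
d^4_{1,-2}: k∈[0..2] ⇒ -0.861251 +0.430727 -0.028722 = -0.459245;  D = +0.185200-0.420246i
d^4_{2,-2}: k∈[0..2] ⇒ +0.527469 -0.140692 +0.003909 = +0.390686;  D = -0.369785-0.126073i
d^4_{3,-2}: k∈[0..1] ⇒ -0.227919 +0.025330 = -0.202589;  D = -0.048563+0.196682i
d^4_{4,-2}: single k=0 term ⇒ +0.062039;  D = +0.061290+0.009612i
Y_4^{m'}(θ=2.6104,φ=4.4533) and Σ D·Y over m':
  (+0.3693+0.4184i)·(+0.0148+0.0251i)  (+0.0001-0.0001i)·(-0.0984+0.1000i)  (+0.3294+0.2635i)·(-0.3135-0.1787i)  (+0.1275-0.1912i)·(+0.1167-0.4402i)  (+0.1948+0.1068i)·(+0.0043+0.0000i)  (+0.1852-0.4202i)·(-0.1167-0.4402i)  (-0.3698-0.1261i)·(-0.3135+0.1787i)  (-0.0486+0.1967i)·(+0.0984+0.1000i)  (+0.0613+0.0096i)·(+0.0148-0.0251i)
Y_4^-2(R⁻¹ n̂) = -0.221050-0.249896i

Re=-0.2210 Im=-0.2499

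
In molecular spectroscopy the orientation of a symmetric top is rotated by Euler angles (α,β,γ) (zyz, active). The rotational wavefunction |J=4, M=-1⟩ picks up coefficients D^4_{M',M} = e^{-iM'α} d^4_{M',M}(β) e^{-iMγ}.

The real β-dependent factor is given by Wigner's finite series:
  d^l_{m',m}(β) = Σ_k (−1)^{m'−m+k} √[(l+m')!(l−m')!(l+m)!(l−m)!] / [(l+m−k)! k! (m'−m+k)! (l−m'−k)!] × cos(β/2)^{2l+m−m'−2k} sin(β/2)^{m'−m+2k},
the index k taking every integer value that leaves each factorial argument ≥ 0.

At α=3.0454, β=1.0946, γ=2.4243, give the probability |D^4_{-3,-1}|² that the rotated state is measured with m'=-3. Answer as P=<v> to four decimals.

First d^4_{-3,-1}(β=1.0946), then the phase factors e^{-i(-3)α} and e^{-i(-1)γ}:
Half-angle: c=0.853933, s=0.520384. N=√(1·5040·6·120)=1904.940944
The bounds max(0,m−m')=2 and min(l+m,l−m')=3 give 2 terms
  k=2: (−1)^0·1904.9409/(240)·0.8539^6·0.5204^2 = +0.833411
  k=3: (−1)^1·1904.9409/(144)·0.8539^4·0.5204^4 = -0.515831
d^4_{-3,-1}(1.0946) = +0.833411 -0.515831 = +0.317580
|D^4_{-3,-1}|² = |d^4_{-3,-1}(β)|² = (+0.317580)² = 0.100857 (the z-rotation phases have unit modulus)

P=0.1009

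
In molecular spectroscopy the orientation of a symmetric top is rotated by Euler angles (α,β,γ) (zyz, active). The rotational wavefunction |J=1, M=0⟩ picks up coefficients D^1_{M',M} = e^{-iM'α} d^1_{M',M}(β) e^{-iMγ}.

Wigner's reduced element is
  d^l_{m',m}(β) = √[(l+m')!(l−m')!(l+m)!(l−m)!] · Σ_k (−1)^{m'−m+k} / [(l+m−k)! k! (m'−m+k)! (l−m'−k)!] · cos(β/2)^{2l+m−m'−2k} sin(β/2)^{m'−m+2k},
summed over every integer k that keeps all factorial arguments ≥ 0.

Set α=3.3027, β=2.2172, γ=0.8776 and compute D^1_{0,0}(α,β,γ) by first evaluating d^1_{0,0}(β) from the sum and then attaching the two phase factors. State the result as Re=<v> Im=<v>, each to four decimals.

Split into d^1_{0,0}(β=2.2172) × two z-phases.
c=cos(2.2172/2)=0.445915, s=sin(2.2172/2)=0.895075; N=√[1·1·1·1]=1.000000
The bounds max(0,m−m')=0 and min(l+m,l−m')=1 give 2 terms
  k=0: (−1)^0·1.0000/(1)·0.4459^2·0.8951^0 = +0.198840
  k=1: (−1)^1·1.0000/(1)·0.4459^0·0.8951^2 = -0.801160
d^1_{0,0}(2.2172) = +0.198840 -0.801160 = -0.602320
Attach z-rotation phases: D = e^{-i(0)(3.3027)}·(-0.602320)·e^{-i(0)(0.8776)} = -0.602320+0.000000i

Re=-0.6023 Im=0.0000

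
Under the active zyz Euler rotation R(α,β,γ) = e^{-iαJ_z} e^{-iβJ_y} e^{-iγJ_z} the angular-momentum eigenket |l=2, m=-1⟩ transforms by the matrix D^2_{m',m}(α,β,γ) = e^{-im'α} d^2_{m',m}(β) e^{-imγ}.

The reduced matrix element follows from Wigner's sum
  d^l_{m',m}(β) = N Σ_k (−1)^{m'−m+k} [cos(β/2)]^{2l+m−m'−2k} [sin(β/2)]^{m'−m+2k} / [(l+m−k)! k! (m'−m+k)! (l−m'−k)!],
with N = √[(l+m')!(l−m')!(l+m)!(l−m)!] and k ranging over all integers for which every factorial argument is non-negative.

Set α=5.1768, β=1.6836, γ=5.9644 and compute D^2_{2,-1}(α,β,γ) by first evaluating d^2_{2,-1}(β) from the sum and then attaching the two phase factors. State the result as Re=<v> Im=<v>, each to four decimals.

D^2_{2,-1}(5.1768,1.6836,5.9644) = e^{-i·2·5.1768}·d^2_{2,-1}(1.6836)·e^{-i·-1·5.9644}. Compute d first:
c=cos(1.6836/2)=0.666121, s=sin(1.6836/2)=0.745843; N=√[24·1·1·6]=12.000000
Admissible k: 0..0 (factorial args all ≥0)
  k=0: (−1)^3·12.0000/(6)·0.6661^1·0.7458^3 = -0.552747
d^2_{2,-1}(1.6836) = -0.552747
Attach z-rotation phases: D = e^{-i(2)(5.1768)}·(-0.552747)·e^{-i(-1)(5.9644)} = +0.175548-0.524130i

Re=0.1755 Im=-0.5241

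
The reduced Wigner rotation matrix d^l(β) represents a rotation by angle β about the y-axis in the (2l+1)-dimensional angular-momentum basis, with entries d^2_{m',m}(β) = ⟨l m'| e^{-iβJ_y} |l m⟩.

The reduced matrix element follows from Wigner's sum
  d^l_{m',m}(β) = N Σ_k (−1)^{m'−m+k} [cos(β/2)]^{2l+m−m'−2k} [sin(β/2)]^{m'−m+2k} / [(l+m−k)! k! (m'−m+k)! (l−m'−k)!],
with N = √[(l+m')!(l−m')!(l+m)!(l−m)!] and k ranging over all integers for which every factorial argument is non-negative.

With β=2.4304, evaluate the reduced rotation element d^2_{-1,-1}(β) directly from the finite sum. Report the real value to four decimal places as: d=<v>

d^2_{-1,-1}(β=2.4304) via Wigner's sum:
Half-angle: c=0.348149, s=0.937439. N=√(1·6·1·6)=6.000000
The bounds max(0,m−m')=0 and min(l+m,l−m')=1 give 2 terms
  k=0: (−1)^0·6.0000/(6)·0.3481^4·0.9374^0 = +0.014691
  k=1: (−1)^1·6.0000/(2)·0.3481^2·0.9374^2 = -0.319550
d^2_{-1,-1}(2.4304) = +0.014691 -0.319550 = -0.304859

d=-0.3049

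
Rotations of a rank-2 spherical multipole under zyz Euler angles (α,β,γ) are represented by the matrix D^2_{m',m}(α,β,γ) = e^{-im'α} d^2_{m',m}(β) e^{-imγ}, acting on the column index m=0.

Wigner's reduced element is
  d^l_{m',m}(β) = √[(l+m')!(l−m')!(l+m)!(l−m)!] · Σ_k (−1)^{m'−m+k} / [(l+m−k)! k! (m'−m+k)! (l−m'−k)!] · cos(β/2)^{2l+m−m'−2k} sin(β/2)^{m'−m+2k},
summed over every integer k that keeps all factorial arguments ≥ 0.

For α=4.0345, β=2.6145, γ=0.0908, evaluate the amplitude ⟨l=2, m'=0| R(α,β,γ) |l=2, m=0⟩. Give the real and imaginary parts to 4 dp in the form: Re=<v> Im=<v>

First d^2_{0,0}(β=2.6145), then the phase factors e^{-i(0)α} and e^{-i(0)γ}:
With c≡cos(β/2)=0.260506 and s≡sin(β/2)=0.965472, N=[2·2·2·2]^{1/2}=4.000000
Admissible k: 0..2 (factorial args all ≥0)
  k=0: (−1)^0·4.0000/(4)·0.2605^4·0.9655^0 = +0.004605
  k=1: (−1)^1·4.0000/(1)·0.2605^2·0.9655^2 = -0.253032
  k=2: (−1)^2·4.0000/(4)·0.2605^0·0.9655^4 = +0.868879
d^2_{0,0}(2.6145) = +0.004605 -0.253032 +0.868879 = +0.620452
Attach z-rotation phases: D = e^{-i(0)(4.0345)}·(+0.620452)·e^{-i(0)(0.0908)} = +0.620452+0.000000i

Re=0.6205 Im=0.0000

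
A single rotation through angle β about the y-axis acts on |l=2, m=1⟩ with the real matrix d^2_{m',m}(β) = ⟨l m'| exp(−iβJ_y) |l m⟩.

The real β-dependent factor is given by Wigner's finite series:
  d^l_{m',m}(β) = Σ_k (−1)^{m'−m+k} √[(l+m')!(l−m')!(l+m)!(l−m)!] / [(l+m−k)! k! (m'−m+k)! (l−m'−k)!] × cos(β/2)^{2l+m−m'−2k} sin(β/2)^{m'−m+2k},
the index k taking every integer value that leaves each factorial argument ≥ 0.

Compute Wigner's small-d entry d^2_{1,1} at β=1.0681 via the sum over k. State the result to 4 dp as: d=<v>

d=-0.0270

d^2_{1,1}(β=1.0681) via Wigner's sum:
Half-angle: c=0.860753, s=0.509024. N=√(6·1·6·1)=6.000000
k: max(0,(1)−(1))=0 … min(2+(1),2−(1))=1
  k=0: (−1)^0·6.0000/(6)·0.8608^4·0.5090^0 = +0.548925
  k=1: (−1)^1·6.0000/(2)·0.8608^2·0.5090^2 = -0.575909
d^2_{1,1}(1.0681) = +0.548925 -0.575909 = -0.026983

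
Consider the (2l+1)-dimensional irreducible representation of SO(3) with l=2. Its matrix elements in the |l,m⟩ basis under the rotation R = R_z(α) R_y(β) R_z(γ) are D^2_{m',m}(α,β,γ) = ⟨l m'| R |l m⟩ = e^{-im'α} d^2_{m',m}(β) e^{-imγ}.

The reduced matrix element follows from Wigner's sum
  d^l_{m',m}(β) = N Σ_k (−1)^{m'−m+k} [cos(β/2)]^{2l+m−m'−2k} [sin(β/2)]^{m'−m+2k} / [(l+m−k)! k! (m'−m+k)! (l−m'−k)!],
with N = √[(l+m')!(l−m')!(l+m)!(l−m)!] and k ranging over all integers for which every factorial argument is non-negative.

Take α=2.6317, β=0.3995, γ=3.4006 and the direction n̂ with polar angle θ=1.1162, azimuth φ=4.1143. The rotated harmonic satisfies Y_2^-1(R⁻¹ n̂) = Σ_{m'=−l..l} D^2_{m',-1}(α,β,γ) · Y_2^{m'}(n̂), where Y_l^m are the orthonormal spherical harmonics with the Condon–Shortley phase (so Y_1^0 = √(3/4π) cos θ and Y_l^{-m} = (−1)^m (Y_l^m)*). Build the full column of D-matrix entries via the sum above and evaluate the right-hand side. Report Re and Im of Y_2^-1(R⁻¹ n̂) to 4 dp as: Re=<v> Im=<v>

Re=-0.0453 Im=0.2994

Need the full column D^2_{m',-1} for m'=−2..2 at α=2.6317, β=0.3995, γ=3.4006.
cos(β/2)=0.980116, sin(β/2)=0.198424
d^2_{-2,-1}: single k=1 term ⇒ +0.373644;  D = -0.270630+0.257622i
d^2_{-1,-1}: k∈[0..1] ⇒ +0.922806 -0.113466 = +0.809340;  D = +0.784002-0.200928i
d^2_{0,-1}: k∈[0..1] ⇒ -0.457618 +0.018756 = -0.438862;  D = +0.424224+0.112402i
d^2_{1,-1}: k∈[0..1] ⇒ +0.113466 -0.001550 = +0.111916;  D = +0.080431+0.077820i
d^2_{2,-1}: single k=0 term ⇒ -0.015314;  D = +0.004409+0.014666i
Y_2^{m'}(θ=1.1162,φ=4.1143) and Σ D·Y over m':
  (-0.2706+0.2576i)·(-0.1141-0.2902i)  (+0.7840-0.2009i)·(-0.1716+0.2519i)  (+0.4242+0.1124i)·(-0.1330+0.0000i)  (+0.0804+0.0778i)·(+0.1716+0.2519i)  (+0.0044+0.0147i)·(-0.1141+0.2902i)
Y_2^-1(R⁻¹ n̂) = -0.045263+0.299357i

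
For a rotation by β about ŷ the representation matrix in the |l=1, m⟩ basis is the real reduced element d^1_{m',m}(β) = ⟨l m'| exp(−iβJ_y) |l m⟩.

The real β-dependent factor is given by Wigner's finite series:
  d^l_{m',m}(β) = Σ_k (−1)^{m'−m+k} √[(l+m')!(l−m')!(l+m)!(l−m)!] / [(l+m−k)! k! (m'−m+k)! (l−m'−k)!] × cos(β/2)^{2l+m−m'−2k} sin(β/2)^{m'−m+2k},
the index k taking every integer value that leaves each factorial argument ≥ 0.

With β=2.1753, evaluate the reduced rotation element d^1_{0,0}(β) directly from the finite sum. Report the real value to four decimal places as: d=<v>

d=-0.5684

d^1_{0,0}(β=2.1753) via Wigner's sum:
Half-angle: c=0.464568, s=0.885538. N=√(1·1·1·1)=1.000000
k∈{0,1} keeps every argument non-negative
  k=0: (−1)^0·1.0000/(1)·0.4646^2·0.8855^0 = +0.215823
  k=1: (−1)^1·1.0000/(1)·0.4646^0·0.8855^2 = -0.784177
d^1_{0,0}(2.1753) = +0.215823 -0.784177 = -0.568354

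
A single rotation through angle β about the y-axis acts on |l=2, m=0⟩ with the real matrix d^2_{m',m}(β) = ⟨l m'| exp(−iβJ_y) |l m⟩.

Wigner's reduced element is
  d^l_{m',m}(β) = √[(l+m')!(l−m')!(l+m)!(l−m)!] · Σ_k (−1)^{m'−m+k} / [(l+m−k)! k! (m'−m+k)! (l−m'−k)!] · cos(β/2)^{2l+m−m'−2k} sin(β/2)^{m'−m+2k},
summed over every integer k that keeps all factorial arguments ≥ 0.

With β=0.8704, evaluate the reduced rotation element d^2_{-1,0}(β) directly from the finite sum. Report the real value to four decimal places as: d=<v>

d=0.6035

d^2_{-1,0}(β=0.8704) via Wigner's sum:
With c≡cos(β/2)=0.906786 and s≡sin(β/2)=0.421592, N=[1·6·2·2]^{1/2}=4.898979
Admissible k: 1..2 (factorial args all ≥0)
  k=1: (−1)^0·4.8990/(2)·0.9068^3·0.4216^1 = +0.769984
  k=2: (−1)^1·4.8990/(2)·0.9068^1·0.4216^3 = -0.166440
d^2_{-1,0}(0.8704) = +0.769984 -0.166440 = +0.603545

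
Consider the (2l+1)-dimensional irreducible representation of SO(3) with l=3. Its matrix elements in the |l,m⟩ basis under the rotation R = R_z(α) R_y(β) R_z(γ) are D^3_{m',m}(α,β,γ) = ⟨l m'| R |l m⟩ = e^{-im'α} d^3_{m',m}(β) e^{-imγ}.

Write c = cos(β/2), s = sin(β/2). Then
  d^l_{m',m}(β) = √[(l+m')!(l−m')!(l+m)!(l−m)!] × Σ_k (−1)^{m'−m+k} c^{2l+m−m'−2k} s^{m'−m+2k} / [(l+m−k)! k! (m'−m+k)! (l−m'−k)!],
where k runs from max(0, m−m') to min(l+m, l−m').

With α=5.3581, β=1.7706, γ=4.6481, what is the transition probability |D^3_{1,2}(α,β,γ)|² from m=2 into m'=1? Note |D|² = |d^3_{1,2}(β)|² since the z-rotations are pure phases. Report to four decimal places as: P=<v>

P=0.2454

D^3_{1,2}(5.3581,1.7706,4.6481) = e^{-i·1·5.3581}·d^3_{1,2}(1.7706)·e^{-i·2·4.6481}. Compute d first:
Half-angle: c=0.633057, s=0.774105. N=√(24·2·120·1)=75.894664
The bounds max(0,m−m')=1 and min(l+m,l−m')=2 give 2 terms
  k=1: (−1)^0·75.8947/(24)·0.6331^5·0.7741^1 = +0.248894
  k=2: (−1)^1·75.8947/(12)·0.6331^3·0.7741^3 = -0.744318
d^3_{1,2}(1.7706) = +0.248894 -0.744318 = -0.495424
|D^3_{1,2}|² = |d^3_{1,2}(β)|² = (-0.495424)² = 0.245445 (the z-rotation phases have unit modulus)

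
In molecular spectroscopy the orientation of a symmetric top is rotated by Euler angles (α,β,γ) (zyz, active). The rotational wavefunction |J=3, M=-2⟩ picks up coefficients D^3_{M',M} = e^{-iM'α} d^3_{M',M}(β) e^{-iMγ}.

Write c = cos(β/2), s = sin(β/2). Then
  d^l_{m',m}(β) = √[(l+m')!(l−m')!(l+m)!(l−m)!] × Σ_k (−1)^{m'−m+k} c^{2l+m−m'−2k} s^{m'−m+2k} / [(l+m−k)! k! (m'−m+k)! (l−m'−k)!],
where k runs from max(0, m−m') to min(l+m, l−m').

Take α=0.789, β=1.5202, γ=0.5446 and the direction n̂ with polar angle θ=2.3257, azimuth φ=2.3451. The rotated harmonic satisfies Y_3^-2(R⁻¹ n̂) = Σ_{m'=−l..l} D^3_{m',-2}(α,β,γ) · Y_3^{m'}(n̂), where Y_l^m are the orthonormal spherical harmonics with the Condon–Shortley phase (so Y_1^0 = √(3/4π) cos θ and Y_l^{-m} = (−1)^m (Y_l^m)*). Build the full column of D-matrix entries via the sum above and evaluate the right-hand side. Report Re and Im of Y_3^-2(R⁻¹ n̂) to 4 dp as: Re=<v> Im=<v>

Need the full column D^3_{m',-2} for m'=−3..3 at α=0.789, β=1.5202, γ=0.5446.
cos(β/2)=0.724767, sin(β/2)=0.688994
d^3_{-3,-2}: single k=1 term ⇒ +0.337507;  D = -0.320942-0.104439i
d^3_{-2,-2}: k∈[0..1] ⇒ +0.144941 -0.654930 = -0.509989;  D = +0.453671-0.232962i
d^3_{-1,-2}: k∈[0..1] ⇒ -0.435720 +0.787538 = +0.351818;  D = -0.106455+0.335325i
d^3_{0,-2}: k∈[0..1] ⇒ +0.717440 -0.648364 = +0.069075;  D = +0.031995+0.061218i
d^3_{1,-2}: k∈[0..1] ⇒ -0.787538 +0.355857 = -0.431681;  D = -0.412375-0.127653i
d^3_{2,-2}: k∈[0..1] ⇒ +0.591873 -0.106977 = +0.484896;  D = +0.428113-0.227691i
d^3_{3,-2}: single k=0 term ⇒ -0.275646;  D = -0.079613+0.263898i
Y_3^{m'}(θ=2.3257,φ=2.3451) and Σ D·Y over m':
  (-0.3209-0.1044i)·(+0.1177-0.1101i)  (+0.4537-0.2330i)·(+0.0082-0.3714i)  (-0.1065+0.3353i)·(-0.2218-0.2268i)  (+0.0320+0.0612i)·(+0.1668+0.0000i)  (-0.4124-0.1277i)·(+0.2218-0.2268i)  (+0.4281-0.2277i)·(+0.0082+0.3714i)  (-0.0796+0.2639i)·(-0.1177-0.1101i)
Y_3^-2(R⁻¹ n̂) = -0.020957+0.012647i

Re=-0.0210 Im=0.0126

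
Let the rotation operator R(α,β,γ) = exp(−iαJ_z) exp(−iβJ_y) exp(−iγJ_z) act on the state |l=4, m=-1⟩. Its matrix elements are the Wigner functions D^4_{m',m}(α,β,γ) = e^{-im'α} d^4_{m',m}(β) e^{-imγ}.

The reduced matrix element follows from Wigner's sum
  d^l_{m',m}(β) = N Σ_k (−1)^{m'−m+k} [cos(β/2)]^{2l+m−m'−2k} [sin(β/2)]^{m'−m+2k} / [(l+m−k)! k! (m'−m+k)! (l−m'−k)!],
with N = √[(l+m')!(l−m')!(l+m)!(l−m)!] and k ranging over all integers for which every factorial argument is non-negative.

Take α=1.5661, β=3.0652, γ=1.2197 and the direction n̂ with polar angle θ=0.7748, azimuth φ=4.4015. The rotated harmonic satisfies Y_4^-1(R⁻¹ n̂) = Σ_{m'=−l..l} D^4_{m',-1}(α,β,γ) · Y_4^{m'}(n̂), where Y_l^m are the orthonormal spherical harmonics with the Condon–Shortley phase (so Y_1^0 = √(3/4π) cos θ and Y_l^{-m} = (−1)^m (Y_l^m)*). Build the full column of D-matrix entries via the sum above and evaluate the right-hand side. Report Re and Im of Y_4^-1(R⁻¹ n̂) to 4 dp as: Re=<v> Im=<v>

Need the full column D^4_{m',-1} for m'=−4..4 at α=1.5661, β=3.0652, γ=1.2197.
cos(β/2)=0.038187, sin(β/2)=0.999271
d^4_{-4,-1}: single k=3 term ⇒ +0.000001;  D = +0.000000+0.000001i
d^4_{-3,-1}: k∈[2..3] ⇒ +0.000000 -0.000028 = -0.000028;  D = -0.000026+0.000010i
d^4_{-2,-1}: k∈[1..3] ⇒ +0.000000 -0.000002 +0.000785 = +0.000783;  D = -0.000276-0.000733i
d^4_{-1,-1}: k∈[0..3] ⇒ +0.000000 -0.000000 +0.000064 -0.014519 = -0.014455;  D = +0.013550-0.005035i
d^4_{0,-1}: k∈[0..3] ⇒ -0.000000 +0.000002 -0.001489 +0.169908 = +0.168421;  D = +0.057925+0.158147i
d^4_{1,-1}: k∈[0..3] ⇒ +0.000000 -0.000064 +0.021778 -0.994180 = -0.972465;  D = -0.914702+0.330165i
d^4_{2,-1}: k∈[0..2] ⇒ -0.000001 +0.001177 -0.161188 = -0.160013;  D = +0.053619+0.150762i
d^4_{3,-1}: k∈[0..1] ⇒ +0.000028 -0.011524 = -0.011496;  D = +0.010849-0.003801i
d^4_{4,-1}: single k=0 term ⇒ -0.000415;  D = -0.000135-0.000392i
Y_4^{m'}(θ=0.7748,φ=4.4015) and Σ D·Y over m':
  (+0.0000+0.0000i)·(+0.0341+0.1004i)  (-0.0000+0.0000i)·(+0.2460-0.1824i)  (-0.0003-0.0007i)·(-0.3426-0.2455i)  (+0.0135-0.0050i)·(-0.0415+0.1293i)  (+0.0579+0.1581i)·(-0.3378+0.0000i)  (-0.9147+0.3302i)·(+0.0415+0.1293i)  (+0.0536+0.1508i)·(-0.3426+0.2455i)  (+0.0108-0.0038i)·(-0.2460-0.1824i)  (-0.0001-0.0004i)·(+0.0341-0.1004i)
Y_4^-1(R⁻¹ n̂) = -0.159029-0.195196i

Re=-0.1590 Im=-0.1952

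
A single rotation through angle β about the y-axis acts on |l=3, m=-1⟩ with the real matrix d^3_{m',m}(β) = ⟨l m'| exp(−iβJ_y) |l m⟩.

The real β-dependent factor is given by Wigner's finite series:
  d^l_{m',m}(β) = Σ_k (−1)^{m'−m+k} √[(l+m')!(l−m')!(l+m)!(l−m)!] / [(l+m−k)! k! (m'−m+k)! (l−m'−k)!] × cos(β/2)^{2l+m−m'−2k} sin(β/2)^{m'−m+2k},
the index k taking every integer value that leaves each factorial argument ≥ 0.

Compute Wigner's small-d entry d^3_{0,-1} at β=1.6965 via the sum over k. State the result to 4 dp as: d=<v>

d^3_{0,-1}(β=1.6965) via Wigner's sum:
With c≡cos(β/2)=0.661297 and s≡sin(β/2)=0.750124, N=[6·6·2·24]^{1/2}=41.569219
k∈{0,1,2} keeps every argument non-negative
  k=0: (−1)^1·41.5692/(12)·0.6613^5·0.7501^1 = -0.328629
  k=1: (−1)^2·41.5692/(4)·0.6613^3·0.7501^3 = +1.268531
  k=2: (−1)^3·41.5692/(12)·0.6613^1·0.7501^5 = -0.544068
d^3_{0,-1}(1.6965) = -0.328629 +1.268531 -0.544068 = +0.395833

d=0.3958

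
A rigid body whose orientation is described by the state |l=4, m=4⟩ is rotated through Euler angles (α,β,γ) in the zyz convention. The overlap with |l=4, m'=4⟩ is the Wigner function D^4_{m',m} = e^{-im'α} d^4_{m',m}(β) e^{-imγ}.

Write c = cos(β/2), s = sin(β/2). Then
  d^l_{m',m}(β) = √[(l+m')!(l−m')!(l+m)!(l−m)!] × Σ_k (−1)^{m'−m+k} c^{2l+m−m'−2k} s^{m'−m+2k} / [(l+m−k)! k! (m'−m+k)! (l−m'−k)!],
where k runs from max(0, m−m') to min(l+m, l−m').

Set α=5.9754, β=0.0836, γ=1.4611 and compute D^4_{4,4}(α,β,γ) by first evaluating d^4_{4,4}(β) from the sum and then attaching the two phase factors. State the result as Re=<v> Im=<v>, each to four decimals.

Re=-0.0983 Im=0.9882

First d^4_{4,4}(β=0.0836), then the phase factors e^{-i(4)α} and e^{-i(4)γ}:
With c≡cos(β/2)=0.999127 and s≡sin(β/2)=0.041788, N=[40320·1·40320·1]^{1/2}=40320.000000
Admissible k: 0..0 (factorial args all ≥0)
  k=0: (−1)^0·40320.0000/(40320)·0.9991^8·0.0418^0 = +0.993033
d^4_{4,4}(0.0836) = +0.993033
D = (+0.333162+0.942870i)·(+0.993033)·(+0.905268+0.424840i) = -0.098278+0.988158i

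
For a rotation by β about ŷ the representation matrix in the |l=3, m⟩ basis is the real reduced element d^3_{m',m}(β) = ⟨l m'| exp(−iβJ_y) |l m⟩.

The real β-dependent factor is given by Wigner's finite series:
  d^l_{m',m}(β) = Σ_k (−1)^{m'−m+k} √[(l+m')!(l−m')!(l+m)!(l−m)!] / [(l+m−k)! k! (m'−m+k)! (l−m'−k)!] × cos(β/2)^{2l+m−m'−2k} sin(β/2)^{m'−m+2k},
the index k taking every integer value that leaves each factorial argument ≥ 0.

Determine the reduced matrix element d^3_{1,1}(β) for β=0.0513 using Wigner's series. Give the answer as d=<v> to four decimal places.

d^3_{1,1}(β=0.0513) via Wigner's sum:
Half-angle: c=0.999671, s=0.025647. N=√(24·2·24·2)=48.000000
k∈{0,1,2} keeps every argument non-negative
  k=0: (−1)^0·48.0000/(48)·0.9997^6·0.0256^0 = +0.998028
  k=1: (−1)^1·48.0000/(6)·0.9997^4·0.0256^2 = -0.005255
  k=2: (−1)^2·48.0000/(8)·0.9997^2·0.0256^4 = +0.000003
d^3_{1,1}(0.0513) = +0.998028 -0.005255 +0.000003 = +0.992775

d=0.9928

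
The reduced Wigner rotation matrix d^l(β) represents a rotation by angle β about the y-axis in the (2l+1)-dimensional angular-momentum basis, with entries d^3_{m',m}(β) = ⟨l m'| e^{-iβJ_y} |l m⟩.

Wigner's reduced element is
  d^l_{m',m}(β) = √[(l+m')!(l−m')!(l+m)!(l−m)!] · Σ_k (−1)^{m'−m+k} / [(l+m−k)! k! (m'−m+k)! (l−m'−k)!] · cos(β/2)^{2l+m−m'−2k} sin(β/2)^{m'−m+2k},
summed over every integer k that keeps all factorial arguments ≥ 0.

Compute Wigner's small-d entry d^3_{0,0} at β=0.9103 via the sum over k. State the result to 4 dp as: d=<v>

d=-0.3430

d^3_{0,0}(β=0.9103) via Wigner's sum:
Half-angle: c=0.898195, s=0.439597. N=√(6·6·6·6)=36.000000
k: max(0,(0)−(0))=0 … min(3+(0),3−(0))=3
  k=0: (−1)^0·36.0000/(36)·0.8982^6·0.4396^0 = +0.525078
  k=1: (−1)^1·36.0000/(4)·0.8982^4·0.4396^2 = -1.131970
  k=2: (−1)^2·36.0000/(4)·0.8982^2·0.4396^4 = +0.271146
  k=3: (−1)^3·36.0000/(36)·0.8982^0·0.4396^6 = -0.007217
d^3_{0,0}(0.9103) = +0.525078 -1.131970 +0.271146 -0.007217 = -0.342962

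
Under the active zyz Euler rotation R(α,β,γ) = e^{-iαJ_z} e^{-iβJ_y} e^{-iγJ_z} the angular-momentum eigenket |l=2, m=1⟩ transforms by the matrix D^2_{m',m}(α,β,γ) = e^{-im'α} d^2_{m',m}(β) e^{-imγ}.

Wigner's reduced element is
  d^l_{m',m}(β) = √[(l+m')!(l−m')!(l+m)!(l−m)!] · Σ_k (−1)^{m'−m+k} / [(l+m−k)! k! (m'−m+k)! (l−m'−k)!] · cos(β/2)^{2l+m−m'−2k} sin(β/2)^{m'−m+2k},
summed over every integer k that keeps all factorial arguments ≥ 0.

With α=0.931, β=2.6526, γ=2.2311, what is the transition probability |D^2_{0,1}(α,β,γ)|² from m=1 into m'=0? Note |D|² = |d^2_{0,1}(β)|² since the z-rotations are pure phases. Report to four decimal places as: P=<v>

First d^2_{0,1}(β=2.6526), then the phase factors e^{-i(0)α} and e^{-i(1)γ}:
With c≡cos(β/2)=0.242068 and s≡sin(β/2)=0.970259, N=[2·2·6·1]^{1/2}=4.898979
Admissible k: 1..2 (factorial args all ≥0)
  k=1: (−1)^0·4.8990/(2)·0.2421^3·0.9703^1 = +0.033711
  k=2: (−1)^1·4.8990/(2)·0.2421^1·0.9703^3 = -0.541597
d^2_{0,1}(2.6526) = +0.033711 -0.541597 = -0.507885
|D^2_{0,1}|² = |d^2_{0,1}(β)|² = (-0.507885)² = 0.257948 (the z-rotation phases have unit modulus)

P=0.2579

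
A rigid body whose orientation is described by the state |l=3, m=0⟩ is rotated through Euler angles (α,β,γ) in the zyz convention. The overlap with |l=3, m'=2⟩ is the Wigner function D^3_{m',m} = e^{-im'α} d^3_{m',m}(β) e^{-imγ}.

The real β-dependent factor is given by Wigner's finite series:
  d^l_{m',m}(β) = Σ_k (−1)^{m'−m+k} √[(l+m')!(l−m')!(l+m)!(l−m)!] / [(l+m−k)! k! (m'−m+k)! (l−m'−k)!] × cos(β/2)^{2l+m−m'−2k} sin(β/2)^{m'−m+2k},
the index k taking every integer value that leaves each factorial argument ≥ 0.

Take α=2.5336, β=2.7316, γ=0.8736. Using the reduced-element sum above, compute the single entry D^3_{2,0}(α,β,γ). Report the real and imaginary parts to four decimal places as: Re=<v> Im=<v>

First d^3_{2,0}(β=2.7316), then the phase factors e^{-i(2)α} and e^{-i(0)γ}:
With c≡cos(β/2)=0.203564 and s≡sin(β/2)=0.979062, N=[120·1·6·6]^{1/2}=65.726707
Admissible k: 0..1 (factorial args all ≥0)
  k=0: (−1)^2·65.7267/(12)·0.2036^4·0.9791^2 = +0.009015
  k=1: (−1)^3·65.7267/(12)·0.2036^2·0.9791^4 = -0.208546
d^3_{2,0}(2.7316) = +0.009015 -0.208546 = -0.199530
Attach z-rotation phases: D = e^{-i(2)(2.5336)}·(-0.199530)·e^{-i(0)(0.8736)} = -0.069319-0.187102i

Re=-0.0693 Im=-0.1871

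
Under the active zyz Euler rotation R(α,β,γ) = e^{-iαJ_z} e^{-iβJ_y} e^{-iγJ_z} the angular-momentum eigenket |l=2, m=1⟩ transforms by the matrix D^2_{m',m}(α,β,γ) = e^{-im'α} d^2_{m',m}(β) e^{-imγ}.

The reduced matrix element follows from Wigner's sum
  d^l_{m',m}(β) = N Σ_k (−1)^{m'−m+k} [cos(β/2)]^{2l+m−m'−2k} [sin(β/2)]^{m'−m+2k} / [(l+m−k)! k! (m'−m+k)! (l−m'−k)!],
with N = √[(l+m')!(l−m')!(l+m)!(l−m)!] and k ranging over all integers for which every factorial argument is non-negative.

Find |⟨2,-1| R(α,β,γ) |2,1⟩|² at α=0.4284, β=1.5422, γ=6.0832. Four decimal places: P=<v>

P=0.2637

Split into d^2_{-1,1}(β=1.5422) × two z-phases.
With c≡cos(β/2)=0.717144 and s≡sin(β/2)=0.696925, N=[1·6·6·1]^{1/2}=6.000000
The bounds max(0,m−m')=2 and min(l+m,l−m')=3 give 2 terms
  k=2: (−1)^0·6.0000/(2)·0.7171^2·0.6969^2 = +0.749387
  k=3: (−1)^1·6.0000/(6)·0.7171^0·0.6969^4 = -0.235908
d^2_{-1,1}(1.5422) = +0.749387 -0.235908 = +0.513479
|D^2_{-1,1}|² = |d^2_{-1,1}(β)|² = (+0.513479)² = 0.263660 (the z-rotation phases have unit modulus)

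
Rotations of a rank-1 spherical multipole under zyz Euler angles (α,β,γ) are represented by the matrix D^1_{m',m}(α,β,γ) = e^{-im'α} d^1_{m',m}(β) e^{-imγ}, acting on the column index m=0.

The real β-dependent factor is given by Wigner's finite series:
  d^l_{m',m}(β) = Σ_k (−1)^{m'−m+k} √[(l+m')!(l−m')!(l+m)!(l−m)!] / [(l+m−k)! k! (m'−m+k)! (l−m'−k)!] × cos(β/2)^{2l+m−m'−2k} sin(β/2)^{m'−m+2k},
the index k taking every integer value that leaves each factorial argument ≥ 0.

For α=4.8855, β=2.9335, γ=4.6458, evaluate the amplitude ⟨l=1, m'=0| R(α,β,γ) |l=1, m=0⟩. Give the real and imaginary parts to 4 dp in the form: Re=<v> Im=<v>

Re=-0.9784 Im=0.0000

D^1_{0,0}(4.8855,2.9335,4.6458) = e^{-i·0·4.8855}·d^1_{0,0}(2.9335)·e^{-i·0·4.6458}. Compute d first:
With c≡cos(β/2)=0.103859 and s≡sin(β/2)=0.994592, N=[1·1·1·1]^{1/2}=1.000000
The bounds max(0,m−m')=0 and min(l+m,l−m')=1 give 2 terms
  k=0: (−1)^0·1.0000/(1)·0.1039^2·0.9946^0 = +0.010787
  k=1: (−1)^1·1.0000/(1)·0.1039^0·0.9946^2 = -0.989213
d^1_{0,0}(2.9335) = +0.010787 -0.989213 = -0.978427
D = (+1.000000+0.000000i)·(-0.978427)·(+1.000000+0.000000i) = -0.978427+0.000000i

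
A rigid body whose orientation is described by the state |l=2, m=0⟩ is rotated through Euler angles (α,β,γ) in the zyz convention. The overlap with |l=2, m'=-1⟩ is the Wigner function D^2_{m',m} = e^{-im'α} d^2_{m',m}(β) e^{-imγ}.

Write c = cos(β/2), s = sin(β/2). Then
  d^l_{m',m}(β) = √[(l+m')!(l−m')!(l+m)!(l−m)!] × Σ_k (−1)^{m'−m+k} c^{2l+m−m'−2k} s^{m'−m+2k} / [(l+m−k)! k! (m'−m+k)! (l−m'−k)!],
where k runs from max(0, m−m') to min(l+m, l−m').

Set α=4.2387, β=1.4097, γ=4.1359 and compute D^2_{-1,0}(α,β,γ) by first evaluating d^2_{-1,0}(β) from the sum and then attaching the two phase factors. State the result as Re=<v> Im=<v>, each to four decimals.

First d^2_{-1,0}(β=1.4097), then the phase factors e^{-i(-1)α} and e^{-i(0)γ}:
c=cos(1.4097/2)=0.761709, s=sin(1.4097/2)=0.647920; N=√[1·6·2·2]=4.898979
The bounds max(0,m−m')=1 and min(l+m,l−m')=2 give 2 terms
  k=1: (−1)^0·4.8990/(2)·0.7617^3·0.6479^1 = +0.701396
  k=2: (−1)^1·4.8990/(2)·0.7617^1·0.6479^3 = -0.507490
d^2_{-1,0}(1.4097) = +0.701396 -0.507490 = +0.193906
Phases: e^{-i·(-1)·4.2387}=-0.456172-0.889892i, e^{-i·(0)·4.1359}=+1.000000+0.000000i ⇒ D=-0.088455-0.172555i

Re=-0.0885 Im=-0.1726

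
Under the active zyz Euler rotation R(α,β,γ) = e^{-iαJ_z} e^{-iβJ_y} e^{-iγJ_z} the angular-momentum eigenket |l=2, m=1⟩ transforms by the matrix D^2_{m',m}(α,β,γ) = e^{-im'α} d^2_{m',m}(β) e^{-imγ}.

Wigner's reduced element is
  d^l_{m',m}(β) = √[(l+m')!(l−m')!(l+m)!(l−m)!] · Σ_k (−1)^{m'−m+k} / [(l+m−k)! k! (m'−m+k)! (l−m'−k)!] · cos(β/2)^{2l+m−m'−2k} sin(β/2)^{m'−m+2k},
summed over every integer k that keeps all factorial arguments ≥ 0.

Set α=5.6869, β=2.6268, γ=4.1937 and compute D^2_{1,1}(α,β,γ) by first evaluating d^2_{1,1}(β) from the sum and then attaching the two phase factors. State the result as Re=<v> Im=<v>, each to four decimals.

Re=0.1595 Im=-0.0782

Split into d^2_{1,1}(β=2.6268) × two z-phases.
c=cos(2.6268/2)=0.254564, s=sin(2.6268/2)=0.967056; N=√[6·1·6·1]=6.000000
The bounds max(0,m−m')=0 and min(l+m,l−m')=1 give 2 terms
  k=0: (−1)^0·6.0000/(6)·0.2546^4·0.9671^0 = +0.004199
  k=1: (−1)^1·6.0000/(2)·0.2546^2·0.9671^2 = -0.181810
d^2_{1,1}(2.6268) = +0.004199 -0.181810 = -0.177610
Phases: e^{-i·(1)·5.6869}=+0.827427+0.561573i, e^{-i·(1)·4.1937}=-0.495742+0.868470i ⇒ D=+0.159476-0.078184i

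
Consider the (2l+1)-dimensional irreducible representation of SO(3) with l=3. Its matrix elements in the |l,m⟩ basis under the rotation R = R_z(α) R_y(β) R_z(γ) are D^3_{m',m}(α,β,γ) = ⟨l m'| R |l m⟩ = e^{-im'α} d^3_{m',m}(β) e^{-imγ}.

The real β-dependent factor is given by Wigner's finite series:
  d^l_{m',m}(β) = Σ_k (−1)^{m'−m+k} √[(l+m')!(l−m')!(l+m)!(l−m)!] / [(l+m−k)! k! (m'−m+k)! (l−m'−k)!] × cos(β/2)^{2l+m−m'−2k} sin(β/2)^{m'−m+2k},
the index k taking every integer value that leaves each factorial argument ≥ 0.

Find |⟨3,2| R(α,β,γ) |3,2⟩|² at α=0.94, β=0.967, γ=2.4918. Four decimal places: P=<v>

Split into d^3_{2,2}(β=0.967) × two z-phases.
Half-angle: c=0.885373, s=0.464881. N=√(120·1·120·1)=120.000000
Admissible k: 0..1 (factorial args all ≥0)
  k=0: (−1)^0·120.0000/(120)·0.8854^6·0.4649^0 = +0.481680
  k=1: (−1)^1·120.0000/(24)·0.8854^4·0.4649^2 = -0.663986
d^3_{2,2}(0.967) = +0.481680 -0.663986 = -0.182306
|D^3_{2,2}|² = |d^3_{2,2}(β)|² = (-0.182306)² = 0.033236 (the z-rotation phases have unit modulus)

P=0.0332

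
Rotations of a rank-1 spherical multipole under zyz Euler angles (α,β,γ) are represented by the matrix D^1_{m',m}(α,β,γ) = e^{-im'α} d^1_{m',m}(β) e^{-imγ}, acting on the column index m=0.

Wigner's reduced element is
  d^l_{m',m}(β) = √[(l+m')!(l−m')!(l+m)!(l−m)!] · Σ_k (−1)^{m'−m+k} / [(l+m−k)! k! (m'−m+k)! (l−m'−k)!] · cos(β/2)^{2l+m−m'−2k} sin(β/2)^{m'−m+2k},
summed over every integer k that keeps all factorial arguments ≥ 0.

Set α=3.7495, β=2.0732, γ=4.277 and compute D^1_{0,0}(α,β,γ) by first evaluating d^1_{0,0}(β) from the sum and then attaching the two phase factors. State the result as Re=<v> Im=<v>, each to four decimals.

First d^1_{0,0}(β=2.0732), then the phase factors e^{-i(0)α} and e^{-i(0)γ}:
With c≡cos(β/2)=0.509150 and s≡sin(β/2)=0.860678, N=[1·1·1·1]^{1/2}=1.000000
k: max(0,(0)−(0))=0 … min(1+(0),1−(0))=1
  k=0: (−1)^0·1.0000/(1)·0.5091^2·0.8607^0 = +0.259233
  k=1: (−1)^1·1.0000/(1)·0.5091^0·0.8607^2 = -0.740767
d^1_{0,0}(2.0732) = +0.259233 -0.740767 = -0.481534
D = (+1.000000+0.000000i)·(-0.481534)·(+1.000000+0.000000i) = -0.481534+0.000000i

Re=-0.4815 Im=0.0000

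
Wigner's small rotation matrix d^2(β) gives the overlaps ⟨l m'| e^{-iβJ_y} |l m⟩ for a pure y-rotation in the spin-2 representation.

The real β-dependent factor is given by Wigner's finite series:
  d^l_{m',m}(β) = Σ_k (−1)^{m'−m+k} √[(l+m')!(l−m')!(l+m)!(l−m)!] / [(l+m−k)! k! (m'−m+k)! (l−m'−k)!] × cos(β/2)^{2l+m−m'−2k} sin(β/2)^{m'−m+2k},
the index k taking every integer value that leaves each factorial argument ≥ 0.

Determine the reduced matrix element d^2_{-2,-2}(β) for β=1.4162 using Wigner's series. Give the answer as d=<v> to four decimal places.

d^2_{-2,-2}(β=1.4162) via Wigner's sum:
c=cos(1.4162/2)=0.759599, s=sin(1.4162/2)=0.650392; N=√[1·24·1·24]=24.000000
The bounds max(0,m−m')=0 and min(l+m,l−m')=0 give 1 term
  k=0: (−1)^0·24.0000/(24)·0.7596^4·0.6504^0 = +0.332918
d^2_{-2,-2}(1.4162) = +0.332918

d=0.3329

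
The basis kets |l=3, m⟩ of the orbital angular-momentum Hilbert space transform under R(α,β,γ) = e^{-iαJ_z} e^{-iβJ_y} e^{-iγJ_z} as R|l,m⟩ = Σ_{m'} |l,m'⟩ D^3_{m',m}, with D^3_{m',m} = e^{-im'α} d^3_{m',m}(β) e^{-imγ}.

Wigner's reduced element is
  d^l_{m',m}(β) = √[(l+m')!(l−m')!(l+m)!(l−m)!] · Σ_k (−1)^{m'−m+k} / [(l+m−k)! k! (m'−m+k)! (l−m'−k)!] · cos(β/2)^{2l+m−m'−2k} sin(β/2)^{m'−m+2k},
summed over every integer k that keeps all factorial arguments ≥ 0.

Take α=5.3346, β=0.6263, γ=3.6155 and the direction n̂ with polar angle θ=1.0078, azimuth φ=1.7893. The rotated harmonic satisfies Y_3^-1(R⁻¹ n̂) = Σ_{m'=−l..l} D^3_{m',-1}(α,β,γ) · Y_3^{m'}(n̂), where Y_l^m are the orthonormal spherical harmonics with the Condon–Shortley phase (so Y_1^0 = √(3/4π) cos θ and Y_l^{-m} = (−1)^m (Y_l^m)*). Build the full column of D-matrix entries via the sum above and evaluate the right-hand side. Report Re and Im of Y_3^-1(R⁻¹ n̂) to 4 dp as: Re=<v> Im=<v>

Need the full column D^3_{m',-1} for m'=−3..3 at α=5.3346, β=0.6263, γ=3.6155.
cos(β/2)=0.951368, sin(β/2)=0.308057
d^3_{-3,-1}: single k=2 term ⇒ +0.301094;  D = +0.216212+0.209547i
d^3_{-2,-1}: k∈[1..2] ⇒ +0.759230 -0.159209 = +0.600021;  D = -0.088202+0.593503i
d^3_{-1,-1}: k∈[0..2] ⇒ +0.741466 -0.621937 +0.048907 = +0.168436;  D = -0.149814+0.076984i
d^3_{0,-1}: k∈[0..2] ⇒ -0.831695 +0.261608 -0.009143 = -0.579231;  D = +0.515395+0.264341i
d^3_{1,-1}: k∈[0..2] ⇒ +0.466452 -0.065210 +0.000855 = +0.402097;  D = -0.059414-0.397684i
d^3_{2,-1}: k∈[0..1] ⇒ -0.159209 +0.008346 = -0.150863;  D = -0.108252+0.105077i
d^3_{3,-1}: single k=0 term ⇒ +0.031569;  D = +0.031070+0.005592i
Y_3^{m'}(θ=1.0078,φ=1.7893) and Σ D·Y over m':
  (+0.2162+0.2095i)·(+0.1538+0.2000i)  (-0.0882+0.5935i)·(-0.3534+0.1651i)  (-0.1498+0.0770i)·(-0.0251-0.1132i)  (+0.5154+0.2643i)·(-0.3138+0.0000i)  (-0.0594-0.3977i)·(+0.0251-0.1132i)  (-0.1083+0.1051i)·(-0.3534-0.1651i)  (+0.0311+0.0056i)·(-0.1538+0.2000i)
Y_3^-1(R⁻¹ n̂) = -0.221544-0.233955i

Re=-0.2215 Im=-0.2340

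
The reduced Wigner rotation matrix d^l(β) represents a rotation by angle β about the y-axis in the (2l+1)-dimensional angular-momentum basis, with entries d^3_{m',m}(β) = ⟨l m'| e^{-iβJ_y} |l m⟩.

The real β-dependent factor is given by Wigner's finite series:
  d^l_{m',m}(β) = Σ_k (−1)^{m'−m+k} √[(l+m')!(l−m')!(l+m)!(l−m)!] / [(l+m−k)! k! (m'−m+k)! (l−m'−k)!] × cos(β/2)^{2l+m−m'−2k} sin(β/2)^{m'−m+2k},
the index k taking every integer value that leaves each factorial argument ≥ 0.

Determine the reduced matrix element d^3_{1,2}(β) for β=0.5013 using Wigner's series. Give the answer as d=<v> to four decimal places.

d^3_{1,2}(β=0.5013) via Wigner's sum:
Half-angle: c=0.968751, s=0.248034. N=√(24·2·120·1)=75.894664
k∈{1,2} keeps every argument non-negative
  k=1: (−1)^0·75.8947/(24)·0.9688^5·0.2480^1 = +0.669225
  k=2: (−1)^1·75.8947/(12)·0.9688^3·0.2480^3 = -0.087740
d^3_{1,2}(0.5013) = +0.669225 -0.087740 = +0.581485

d=0.5815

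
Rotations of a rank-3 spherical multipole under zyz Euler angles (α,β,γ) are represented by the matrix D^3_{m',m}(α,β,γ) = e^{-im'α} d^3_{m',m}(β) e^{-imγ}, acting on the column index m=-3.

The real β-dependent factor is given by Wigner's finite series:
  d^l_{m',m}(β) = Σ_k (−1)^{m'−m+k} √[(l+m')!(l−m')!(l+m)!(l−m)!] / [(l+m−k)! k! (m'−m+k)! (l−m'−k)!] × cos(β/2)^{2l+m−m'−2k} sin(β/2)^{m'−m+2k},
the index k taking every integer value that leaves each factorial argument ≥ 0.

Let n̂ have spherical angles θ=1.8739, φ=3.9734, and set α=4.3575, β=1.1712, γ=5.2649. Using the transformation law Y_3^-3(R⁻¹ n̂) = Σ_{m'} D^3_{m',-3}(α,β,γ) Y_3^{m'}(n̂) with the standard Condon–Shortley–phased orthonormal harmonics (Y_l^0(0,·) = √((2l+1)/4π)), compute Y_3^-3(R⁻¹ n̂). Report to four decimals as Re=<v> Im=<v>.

Need the full column D^3_{m',-3} for m'=−3..3 at α=4.3575, β=1.1712, γ=5.2649.
cos(β/2)=0.833381, sin(β/2)=0.552700
d^3_{-3,-3}: single k=0 term ⇒ +0.335012;  D = -0.277840-0.187185i
d^3_{-2,-3}: single k=0 term ⇒ -0.544229;  D = -0.441973+0.317562i
d^3_{-1,-3}: single k=0 term ⇒ +0.570686;  D = +0.151203+0.550291i
d^3_{0,-3}: single k=0 term ⇒ -0.437031;  D = +0.435388+0.037859i
d^3_{1,-3}: single k=0 term ⇒ +0.251009;  D = +0.107284-0.226926i
d^3_{2,-3}: single k=0 term ⇒ -0.105284;  D = -0.073615-0.075270i
d^3_{3,-3}: single k=0 term ⇒ +0.028506;  D = -0.026035+0.011608i
Y_3^{m'}(θ=1.8739,φ=3.9734) and Σ D·Y over m':
  (-0.2778-0.1872i)·(+0.2896+0.2184i)  (-0.4420+0.3176i)·(+0.0258+0.2767i)  (+0.1512+0.5503i)·(+0.1152-0.1264i)  (+0.4354+0.0379i)·(+0.2845+0.0000i)  (+0.1073-0.2269i)·(-0.1152-0.1264i)  (-0.0736-0.0753i)·(+0.0258-0.2767i)  (-0.0260+0.0116i)·(-0.2896+0.2184i)
Y_3^-3(R⁻¹ n̂) = +0.013290-0.151981i

Re=0.0133 Im=-0.1520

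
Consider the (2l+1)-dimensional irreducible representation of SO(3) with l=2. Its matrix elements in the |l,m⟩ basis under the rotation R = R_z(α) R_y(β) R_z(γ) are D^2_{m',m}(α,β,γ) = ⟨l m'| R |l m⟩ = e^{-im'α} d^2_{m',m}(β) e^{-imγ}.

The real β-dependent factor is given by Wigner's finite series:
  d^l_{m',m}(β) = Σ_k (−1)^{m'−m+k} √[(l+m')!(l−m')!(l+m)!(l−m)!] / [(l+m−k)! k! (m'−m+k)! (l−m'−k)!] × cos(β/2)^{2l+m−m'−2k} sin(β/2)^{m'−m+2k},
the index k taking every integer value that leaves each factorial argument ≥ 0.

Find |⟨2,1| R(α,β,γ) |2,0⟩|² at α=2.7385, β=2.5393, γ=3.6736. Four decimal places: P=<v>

P=0.3269

Split into d^2_{1,0}(β=2.5393) × two z-phases.
Half-angle: c=0.296615, s=0.954997. N=√(6·1·2·2)=4.898979
Admissible k: 0..1 (factorial args all ≥0)
  k=0: (−1)^1·4.8990/(2)·0.2966^3·0.9550^1 = -0.061046
  k=1: (−1)^2·4.8990/(2)·0.2966^1·0.9550^3 = +0.632813
d^2_{1,0}(2.5393) = -0.061046 +0.632813 = +0.571767
|D^2_{1,0}|² = |d^2_{1,0}(β)|² = (+0.571767)² = 0.326917 (the z-rotation phases have unit modulus)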